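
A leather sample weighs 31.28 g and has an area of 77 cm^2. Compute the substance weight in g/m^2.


4062.3 g/m^2


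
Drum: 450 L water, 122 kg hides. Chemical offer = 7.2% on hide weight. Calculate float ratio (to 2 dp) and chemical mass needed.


Float ratio = 3.69
Chemical needed = 8.784 kg


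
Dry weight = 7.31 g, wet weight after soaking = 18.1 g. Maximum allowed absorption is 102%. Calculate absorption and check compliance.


Absorption = 147.6%
Compliant: No

WA = (18.1 - 7.31) / 7.31 x 100 = 147.6%
Maximum allowed: 102%
Compliant: No


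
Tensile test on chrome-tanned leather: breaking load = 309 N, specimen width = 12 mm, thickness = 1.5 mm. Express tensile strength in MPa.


17.17 MPa


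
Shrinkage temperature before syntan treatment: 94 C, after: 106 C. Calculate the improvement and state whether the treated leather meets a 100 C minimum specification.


Improvement = 106 - 94 = 12 C
Spec check: 106 C >= 100 C? Yes


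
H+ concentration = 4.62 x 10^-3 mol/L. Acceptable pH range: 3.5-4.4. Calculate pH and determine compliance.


pH = -log10(4.62 x 10^-3) = 2.34
Range: 3.5 to 4.4
Compliant: No


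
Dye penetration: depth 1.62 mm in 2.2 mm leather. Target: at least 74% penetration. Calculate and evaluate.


Penetration = 73.6%
Meets target: No

Penetration = 1.62 / 2.2 x 100 = 73.6%
Target: 74%
Meets target: No


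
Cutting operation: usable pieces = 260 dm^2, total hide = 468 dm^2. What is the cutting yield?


55.6%

Yield = usable / total x 100
Yield = 260 / 468 x 100 = 55.6%


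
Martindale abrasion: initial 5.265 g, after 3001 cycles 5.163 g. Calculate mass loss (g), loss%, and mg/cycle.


Mass loss = 0.102 g
Loss = 1.94%
Rate = 0.034 mg/cycle

Loss = 5.265 - 5.163 = 0.102 g
Loss% = 0.102 / 5.265 x 100 = 1.94%
Rate = 0.102 / 3001 x 1000 = 0.034 mg/cycle


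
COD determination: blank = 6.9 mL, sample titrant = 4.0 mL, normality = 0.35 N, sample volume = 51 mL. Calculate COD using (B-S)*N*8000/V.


COD = (6.9 - 4.0) x 0.35 x 8000 / 51
COD = 2.9 x 0.35 x 8000 / 51
COD = 159.2 mg/L


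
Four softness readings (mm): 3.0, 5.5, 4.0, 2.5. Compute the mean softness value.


3.75 mm


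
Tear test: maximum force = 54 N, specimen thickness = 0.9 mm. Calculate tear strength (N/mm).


60.0 N/mm


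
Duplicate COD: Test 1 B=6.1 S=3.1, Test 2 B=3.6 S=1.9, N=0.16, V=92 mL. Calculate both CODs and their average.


COD1 = (6.1 - 3.1) x 0.16 x 8000 / 92 = 41.7 mg/L
COD2 = (3.6 - 1.9) x 0.16 x 8000 / 92 = 23.7 mg/L
Average = (41.7 + 23.7) / 2 = 32.7 mg/L


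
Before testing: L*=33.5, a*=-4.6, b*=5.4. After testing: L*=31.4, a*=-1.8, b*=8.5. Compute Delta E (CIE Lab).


Delta E = 4.68


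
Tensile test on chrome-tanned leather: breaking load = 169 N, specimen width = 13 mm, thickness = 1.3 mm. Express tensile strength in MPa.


Cross-section = 13 x 1.3 = 16.9 mm^2
TS = 169 / 16.9 = 10.00 MPa
(1 N/mm^2 = 1 MPa)


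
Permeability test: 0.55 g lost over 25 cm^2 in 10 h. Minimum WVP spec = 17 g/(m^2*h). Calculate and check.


WVP = 0.55 / (25 x 10) x 10000 = 22.00 g/(m^2*h)
Minimum: 17 g/(m^2*h)
Meets spec: Yes


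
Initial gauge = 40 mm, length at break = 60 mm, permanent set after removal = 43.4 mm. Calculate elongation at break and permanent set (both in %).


Elongation at break = 50.0%
Permanent set = 8.5%


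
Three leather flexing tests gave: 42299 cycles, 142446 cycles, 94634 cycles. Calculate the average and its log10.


Average = (42299 + 142446 + 94634) / 3 = 93126 cycles
log10(93126) = 4.97


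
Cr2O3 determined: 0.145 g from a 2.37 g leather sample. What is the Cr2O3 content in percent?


6.12%

Cr2O3% = 0.145 / 2.37 x 100
Cr2O3% = 6.12%


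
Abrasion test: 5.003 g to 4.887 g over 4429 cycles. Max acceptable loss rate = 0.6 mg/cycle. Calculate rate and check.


Rate = 0.026 mg/cycle
Passes: Yes


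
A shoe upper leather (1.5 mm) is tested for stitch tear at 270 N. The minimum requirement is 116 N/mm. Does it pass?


STS = 270 / 1.5 = 180.0 N/mm
Minimum required: 116 N/mm
Passes: Yes


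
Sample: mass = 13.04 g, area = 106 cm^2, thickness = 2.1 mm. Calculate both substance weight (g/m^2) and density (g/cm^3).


SW = 13.04 / 106 x 10000 = 1230.2 g/m^2
Volume = 106 x 2.1 / 10 = 22.26 cm^3
Density = 13.04 / 22.26 = 0.586 g/cm^3


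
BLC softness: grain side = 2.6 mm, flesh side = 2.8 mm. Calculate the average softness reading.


Average = (2.6 + 2.8) / 2
Average = 2.70 mm


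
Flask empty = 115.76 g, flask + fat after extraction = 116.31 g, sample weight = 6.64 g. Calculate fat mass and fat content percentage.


Fat mass = 0.55 g
Fat content = 8.3%

Fat mass = 116.31 - 115.76 = 0.55 g
Fat% = 0.55 / 6.64 x 100 = 8.3%


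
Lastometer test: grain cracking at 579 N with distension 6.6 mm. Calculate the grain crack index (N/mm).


Grain crack index = force / distension
Index = 579 / 6.6 = 87.7 N/mm


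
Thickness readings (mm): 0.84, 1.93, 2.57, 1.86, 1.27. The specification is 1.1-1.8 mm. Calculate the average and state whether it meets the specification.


Average = 1.69 mm
Within specification: Yes


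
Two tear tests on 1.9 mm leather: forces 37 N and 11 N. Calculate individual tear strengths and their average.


Tear 1 = 19.5 N/mm
Tear 2 = 5.8 N/mm
Average = 12.7 N/mm


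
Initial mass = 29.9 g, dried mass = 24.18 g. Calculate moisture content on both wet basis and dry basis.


Moisture lost = 29.9 - 24.18 = 5.72 g
Wet basis MC = 5.72 / 29.9 x 100 = 19.1%
Dry basis MC = 5.72 / 24.18 x 100 = 23.7%


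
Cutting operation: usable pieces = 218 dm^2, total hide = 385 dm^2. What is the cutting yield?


56.6%


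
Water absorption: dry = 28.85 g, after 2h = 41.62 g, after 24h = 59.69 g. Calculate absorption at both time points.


2h absorption = 44.3%
24h absorption = 106.9%

WA (2h) = (41.62 - 28.85) / 28.85 x 100 = 44.3%
WA (24h) = (59.69 - 28.85) / 28.85 x 100 = 106.9%


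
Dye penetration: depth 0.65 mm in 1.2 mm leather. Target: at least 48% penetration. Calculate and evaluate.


Penetration = 0.65 / 1.2 x 100 = 54.2%
Target: 48%
Meets target: Yes


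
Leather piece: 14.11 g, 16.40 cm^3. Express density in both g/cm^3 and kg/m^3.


Density = 14.11 / 16.40 = 0.860 g/cm^3
Convert: 0.860 x 1000 = 860 kg/m^3


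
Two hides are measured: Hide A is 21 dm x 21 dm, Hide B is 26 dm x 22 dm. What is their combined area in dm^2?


Hide A area = 21 x 21 = 441 dm^2
Hide B area = 26 x 22 = 572 dm^2
Total = 441 + 572 = 1013 dm^2


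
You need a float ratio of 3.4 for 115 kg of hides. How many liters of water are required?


Water = hide weight x target ratio
Water = 115 x 3.4 = 391.0 L


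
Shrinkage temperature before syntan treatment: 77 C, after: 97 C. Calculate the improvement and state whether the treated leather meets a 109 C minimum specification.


Improvement = 20 C
Meets 109 C spec: No

Improvement = 97 - 77 = 20 C
Spec check: 97 C >= 109 C? No


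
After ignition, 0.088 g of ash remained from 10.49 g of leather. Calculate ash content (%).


0.84%


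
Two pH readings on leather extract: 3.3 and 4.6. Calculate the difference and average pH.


Difference = 1.3
Average pH = 3.95

Difference = |3.3 - 4.6| = 1.3
Average = (3.3 + 4.6) / 2 = 3.95


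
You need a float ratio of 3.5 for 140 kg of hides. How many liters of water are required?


Water = hide weight x target ratio
Water = 140 x 3.5 = 490.0 L


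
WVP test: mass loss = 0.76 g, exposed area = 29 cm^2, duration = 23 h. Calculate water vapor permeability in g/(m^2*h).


WVP = mass_loss / (area x time) x 10000
WVP = 0.76 / (29 x 23) x 10000
WVP = 0.76 / 667 x 10000 = 11.39 g/(m^2*h)


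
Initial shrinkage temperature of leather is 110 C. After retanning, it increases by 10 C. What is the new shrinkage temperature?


120 C

New Ts = 110 + 10 = 120 C


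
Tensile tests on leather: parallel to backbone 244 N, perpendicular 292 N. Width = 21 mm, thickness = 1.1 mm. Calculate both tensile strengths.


Area = 21 x 1.1 = 23.1 mm^2
TS (parallel) = 244 / 23.1 = 10.56 N/mm^2
TS (perpendicular) = 292 / 23.1 = 12.64 N/mm^2


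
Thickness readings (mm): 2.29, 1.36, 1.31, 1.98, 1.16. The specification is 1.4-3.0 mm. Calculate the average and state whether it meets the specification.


Average = 1.62 mm
Within specification: Yes

Sum = 8.10
Average = 8.10 / 5 = 1.62 mm
Specification range: 1.4 to 3.0 mm
Within spec: Yes


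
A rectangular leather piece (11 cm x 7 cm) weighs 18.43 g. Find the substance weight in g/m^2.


2393.5 g/m^2

Area = 11 x 7 = 77 cm^2
SW = 18.43 / 77 x 10000 = 2393.5 g/m^2


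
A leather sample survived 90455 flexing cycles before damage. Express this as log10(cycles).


log10(90455) = 4.96


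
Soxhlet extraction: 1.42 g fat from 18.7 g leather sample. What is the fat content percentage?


Fat content = 1.42 / 18.7 x 100
Fat = 7.6%


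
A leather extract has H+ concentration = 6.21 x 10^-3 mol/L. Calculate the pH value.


pH = 2.21

pH = -log10[H+]
pH = -log10(6.21 x 10^-3) = 2.21


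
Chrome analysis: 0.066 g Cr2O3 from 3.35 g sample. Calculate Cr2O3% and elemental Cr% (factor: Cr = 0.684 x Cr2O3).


Cr2O3 = 1.97%
Cr = 1.35%

Cr2O3% = 0.066 / 3.35 x 100 = 1.97%
Cr% = 1.97 x 0.684 = 1.35%


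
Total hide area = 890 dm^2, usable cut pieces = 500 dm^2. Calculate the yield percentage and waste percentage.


Yield = 500 / 890 x 100 = 56.2%
Waste = 890 - 500 = 390 dm^2
Waste% = 100 - 56.2 = 43.8%


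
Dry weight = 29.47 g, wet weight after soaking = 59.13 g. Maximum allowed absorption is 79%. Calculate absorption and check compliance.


Absorption = 100.6%
Compliant: No


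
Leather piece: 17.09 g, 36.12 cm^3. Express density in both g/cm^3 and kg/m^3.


Density = 17.09 / 36.12 = 0.473 g/cm^3
Convert: 0.473 x 1000 = 473 kg/m^3


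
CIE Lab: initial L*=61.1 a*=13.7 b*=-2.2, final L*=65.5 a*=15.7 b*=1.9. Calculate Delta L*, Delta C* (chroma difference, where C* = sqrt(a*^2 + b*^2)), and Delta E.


Delta L* = 4.4
Delta C* = 1.94
Delta E = 6.34

Delta L* = 65.5 - 61.1 = 4.4
C1* = sqrt((13.7)^2 + (-2.2)^2) = 13.876
C2* = sqrt((15.7)^2 + (1.9)^2) = 15.815
Delta C* = 15.815 - 13.876 = 1.94
Delta E = sqrt((4.4)^2 + (2.0)^2 + (4.1)^2) = 6.34


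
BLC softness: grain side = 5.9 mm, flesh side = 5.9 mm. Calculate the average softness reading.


Average = (5.9 + 5.9) / 2
Average = 5.90 mm


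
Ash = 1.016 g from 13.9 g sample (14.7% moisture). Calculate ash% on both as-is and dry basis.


As-is ash = 7.31%
Dry-basis ash = 8.57%

As-is ash% = 1.016 / 13.9 x 100 = 7.31%
Dry mass = 13.9 x (100 - 14.7) / 100 = 11.8567 g
Dry-basis ash% = 1.016 / 11.8567 x 100 = 8.57%


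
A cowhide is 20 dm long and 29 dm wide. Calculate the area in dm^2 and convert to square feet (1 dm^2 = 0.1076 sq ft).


Area = 20 x 29 = 580 dm^2
Conversion: 580 x 0.1076 = 62.41 sq ft


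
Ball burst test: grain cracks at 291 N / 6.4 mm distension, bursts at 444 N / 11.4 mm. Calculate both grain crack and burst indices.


Crack index = 291 / 6.4 = 45.5 N/mm
Burst index = 444 / 11.4 = 38.9 N/mm


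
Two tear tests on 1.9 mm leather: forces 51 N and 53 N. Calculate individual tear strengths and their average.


Tear 1 = 51 / 1.9 = 26.8 N/mm
Tear 2 = 53 / 1.9 = 27.9 N/mm
Average = (26.8 + 27.9) / 2 = 27.4 N/mm


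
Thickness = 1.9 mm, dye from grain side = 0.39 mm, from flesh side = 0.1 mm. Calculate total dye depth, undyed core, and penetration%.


Total dyed = 0.49 mm
Undyed core = 1.41 mm
Penetration = 25.8%


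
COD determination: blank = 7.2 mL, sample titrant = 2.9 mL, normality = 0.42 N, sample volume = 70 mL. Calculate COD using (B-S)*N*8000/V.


206.4 mg/L

COD = (7.2 - 2.9) x 0.42 x 8000 / 70
COD = 4.3 x 0.42 x 8000 / 70
COD = 206.4 mg/L


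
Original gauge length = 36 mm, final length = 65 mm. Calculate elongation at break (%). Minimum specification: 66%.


Elongation = 80.6%
Meets spec: Yes

Extension = 65 - 36 = 29 mm
Elongation = 29 / 36 x 100 = 80.6%
Minimum required: 66%
Meets specification: Yes


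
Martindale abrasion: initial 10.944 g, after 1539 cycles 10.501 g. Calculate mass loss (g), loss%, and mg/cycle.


Mass loss = 0.443 g
Loss = 4.05%
Rate = 0.288 mg/cycle

Loss = 10.944 - 10.501 = 0.443 g
Loss% = 0.443 / 10.944 x 100 = 4.05%
Rate = 0.443 / 1539 x 1000 = 0.288 mg/cycle


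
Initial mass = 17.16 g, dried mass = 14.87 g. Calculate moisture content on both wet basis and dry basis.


Wet basis = 13.3%
Dry basis = 15.4%

Moisture lost = 17.16 - 14.87 = 2.29 g
Wet basis MC = 2.29 / 17.16 x 100 = 13.3%
Dry basis MC = 2.29 / 14.87 x 100 = 15.4%


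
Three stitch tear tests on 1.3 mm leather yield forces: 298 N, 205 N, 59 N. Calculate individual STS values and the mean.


STS1 = 298 / 1.3 = 229.2 N/mm
STS2 = 205 / 1.3 = 157.7 N/mm
STS3 = 59 / 1.3 = 45.4 N/mm
Mean = (229.2 + 157.7 + 45.4) / 3 = 144.1 N/mm


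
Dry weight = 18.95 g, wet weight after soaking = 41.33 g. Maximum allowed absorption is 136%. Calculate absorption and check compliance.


WA = (41.33 - 18.95) / 18.95 x 100 = 118.1%
Maximum allowed: 136%
Compliant: Yes


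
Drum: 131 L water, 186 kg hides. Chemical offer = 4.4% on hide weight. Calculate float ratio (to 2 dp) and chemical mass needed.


Float ratio = 0.70
Chemical needed = 8.184 kg


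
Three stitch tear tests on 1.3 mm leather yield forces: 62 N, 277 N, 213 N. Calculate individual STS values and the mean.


STS1 = 47.7 N/mm
STS2 = 213.1 N/mm
STS3 = 163.8 N/mm
Mean = 141.5 N/mm

STS1 = 62 / 1.3 = 47.7 N/mm
STS2 = 277 / 1.3 = 213.1 N/mm
STS3 = 213 / 1.3 = 163.8 N/mm
Mean = (47.7 + 213.1 + 163.8) / 3 = 141.5 N/mm


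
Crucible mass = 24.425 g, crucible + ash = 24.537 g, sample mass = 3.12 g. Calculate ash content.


Ash mass = 0.112 g
Ash content = 3.59%

Ash mass = 24.537 - 24.425 = 0.112 g
Ash% = 0.112 / 3.12 x 100 = 3.59%


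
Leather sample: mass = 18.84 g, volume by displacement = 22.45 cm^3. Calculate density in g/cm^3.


0.839 g/cm^3

Density = mass / volume
Density = 18.84 / 22.45 = 0.839 g/cm^3


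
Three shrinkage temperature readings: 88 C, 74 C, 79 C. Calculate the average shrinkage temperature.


Average = (88 + 74 + 79) / 3
Average = 241 / 3 = 80.3 C


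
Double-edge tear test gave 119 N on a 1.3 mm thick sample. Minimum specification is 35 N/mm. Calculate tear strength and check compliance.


Tear strength = 91.5 N/mm
Compliant: Yes


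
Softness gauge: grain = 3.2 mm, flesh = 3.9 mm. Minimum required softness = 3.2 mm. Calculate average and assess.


Average softness = 3.55 mm
Meets requirement: Yes


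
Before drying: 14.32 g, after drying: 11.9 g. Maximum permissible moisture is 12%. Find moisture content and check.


MC = (14.32 - 11.9) / 14.32 x 100 = 16.9%
Maximum: 12%
Acceptable: No


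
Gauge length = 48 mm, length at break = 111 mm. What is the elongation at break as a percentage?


Extension = 111 - 48 = 63 mm
Elongation = 63 / 48 x 100 = 131.3%


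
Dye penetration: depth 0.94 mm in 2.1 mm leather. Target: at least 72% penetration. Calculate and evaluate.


Penetration = 44.8%
Meets target: No

Penetration = 0.94 / 2.1 x 100 = 44.8%
Target: 72%
Meets target: No


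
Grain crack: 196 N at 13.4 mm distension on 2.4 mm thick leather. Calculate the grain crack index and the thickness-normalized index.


Crack index = 14.6 N/mm
Normalized index = 6.1 N/mm per mm


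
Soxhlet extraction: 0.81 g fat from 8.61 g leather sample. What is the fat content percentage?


9.4%

Fat content = 0.81 / 8.61 x 100
Fat = 9.4%


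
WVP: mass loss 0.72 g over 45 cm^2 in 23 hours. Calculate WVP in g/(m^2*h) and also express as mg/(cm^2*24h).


WVP = 0.72 / (45 x 23) x 10000 = 6.96 g/(m^2*h)
Mass loss in mg = 0.72 x 1000 = 720 mg
Per cm^2 per 24h in mg: 720 x 24 / (45 x 23) = 17280 / 1035 = 16.70 mg/(cm^2*24h)


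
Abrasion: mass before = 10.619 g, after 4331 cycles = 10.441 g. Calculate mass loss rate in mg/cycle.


0.041 mg/cycle

Mass loss = 10.619 - 10.441 = 0.178 g
Rate = 0.178 / 4331 x 1000 = 0.041 mg/cycle


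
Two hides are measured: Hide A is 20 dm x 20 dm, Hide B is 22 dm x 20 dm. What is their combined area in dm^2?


Hide A area = 20 x 20 = 400 dm^2
Hide B area = 22 x 20 = 440 dm^2
Total = 400 + 440 = 840 dm^2


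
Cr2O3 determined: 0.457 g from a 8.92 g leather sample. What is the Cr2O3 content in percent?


5.12%

Cr2O3% = 0.457 / 8.92 x 100
Cr2O3% = 5.12%


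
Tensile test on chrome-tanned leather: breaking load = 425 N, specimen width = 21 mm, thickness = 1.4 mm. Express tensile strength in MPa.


14.46 MPa

Cross-section = 21 x 1.4 = 29.4 mm^2
TS = 425 / 29.4 = 14.46 MPa
(1 N/mm^2 = 1 MPa)


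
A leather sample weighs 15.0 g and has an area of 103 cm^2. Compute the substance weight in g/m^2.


Substance weight = mass / area x 10000
SW = 15.0 / 103 x 10000
SW = 1456.3 g/m^2


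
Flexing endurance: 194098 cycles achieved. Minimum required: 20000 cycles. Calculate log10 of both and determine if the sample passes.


Achieved: log10 = 5.29
Required: log10 = 4.30
Passes: Yes

log10(194098) = 5.29
log10(20000) = 4.30
Passes: Yes


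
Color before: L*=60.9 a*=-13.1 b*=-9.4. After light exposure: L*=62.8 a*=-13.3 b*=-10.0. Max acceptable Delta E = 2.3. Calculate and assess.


dL = 1.9, da = -0.2, db = -0.6
dE = sqrt((1.9)^2 + (-0.2)^2 + (-0.6)^2) = 2.00
Max = 2.3
Passes: Yes


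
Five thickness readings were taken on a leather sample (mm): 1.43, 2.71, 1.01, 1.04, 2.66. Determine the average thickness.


1.77 mm

Sum = 1.43 + 2.71 + 1.01 + 1.04 + 2.66 = 8.85
Average = 8.85 / 5 = 1.77 mm


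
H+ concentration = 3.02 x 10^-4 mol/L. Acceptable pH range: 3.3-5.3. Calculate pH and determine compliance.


pH = 3.52
Compliant: Yes

pH = -log10(3.02 x 10^-4) = 3.52
Range: 3.3 to 5.3
Compliant: Yes


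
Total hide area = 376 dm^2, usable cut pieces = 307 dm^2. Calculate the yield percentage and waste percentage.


Yield = 307 / 376 x 100 = 81.6%
Waste = 376 - 307 = 69 dm^2
Waste% = 100 - 81.6 = 18.4%


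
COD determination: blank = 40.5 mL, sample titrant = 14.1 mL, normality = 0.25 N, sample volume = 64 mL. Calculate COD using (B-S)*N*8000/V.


COD = (40.5 - 14.1) x 0.25 x 8000 / 64
COD = 26.4 x 0.25 x 8000 / 64
COD = 825.0 mg/L


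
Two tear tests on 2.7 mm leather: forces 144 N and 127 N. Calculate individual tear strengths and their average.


Tear 1 = 53.3 N/mm
Tear 2 = 47.0 N/mm
Average = 50.2 N/mm

Tear 1 = 144 / 2.7 = 53.3 N/mm
Tear 2 = 127 / 2.7 = 47.0 N/mm
Average = (53.3 + 47.0) / 2 = 50.2 N/mm


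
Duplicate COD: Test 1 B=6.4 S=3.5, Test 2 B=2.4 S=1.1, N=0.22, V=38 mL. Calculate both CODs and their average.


COD1 = 134.3 mg/L
COD2 = 60.2 mg/L
Average = 97.3 mg/L


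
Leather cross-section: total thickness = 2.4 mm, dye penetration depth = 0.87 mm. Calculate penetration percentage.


36.3%

Penetration% = 0.87 / 2.4 x 100
Penetration = 36.3%


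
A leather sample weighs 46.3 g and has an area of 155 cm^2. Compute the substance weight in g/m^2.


2987.1 g/m^2

Substance weight = mass / area x 10000
SW = 46.3 / 155 x 10000
SW = 2987.1 g/m^2


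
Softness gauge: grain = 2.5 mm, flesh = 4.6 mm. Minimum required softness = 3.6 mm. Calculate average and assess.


Average softness = 3.55 mm
Meets requirement: No

Average = (2.5 + 4.6) / 2 = 3.55 mm
Minimum = 3.6 mm
Meets requirement: No


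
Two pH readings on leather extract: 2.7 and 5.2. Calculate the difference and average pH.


Difference = 2.5
Average pH = 3.95

Difference = |2.7 - 5.2| = 2.5
Average = (2.7 + 5.2) / 2 = 3.95


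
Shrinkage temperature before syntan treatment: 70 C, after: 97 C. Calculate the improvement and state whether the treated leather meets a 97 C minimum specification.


Improvement = 27 C
Meets 97 C spec: Yes

Improvement = 97 - 70 = 27 C
Spec check: 97 C >= 97 C? Yes


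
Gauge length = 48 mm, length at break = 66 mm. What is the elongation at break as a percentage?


37.5%


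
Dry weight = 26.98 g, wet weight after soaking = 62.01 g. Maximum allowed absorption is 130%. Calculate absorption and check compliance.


WA = (62.01 - 26.98) / 26.98 x 100 = 129.8%
Maximum allowed: 130%
Compliant: Yes


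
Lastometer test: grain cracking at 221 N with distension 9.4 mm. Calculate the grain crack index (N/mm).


Grain crack index = force / distension
Index = 221 / 9.4 = 23.5 N/mm


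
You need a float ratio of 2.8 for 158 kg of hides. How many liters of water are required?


442.4 L


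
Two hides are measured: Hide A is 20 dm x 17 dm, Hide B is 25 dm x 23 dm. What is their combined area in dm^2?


915 dm^2

Hide A area = 20 x 17 = 340 dm^2
Hide B area = 25 x 23 = 575 dm^2
Total = 340 + 575 = 915 dm^2


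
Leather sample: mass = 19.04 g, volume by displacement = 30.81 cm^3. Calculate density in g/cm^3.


0.618 g/cm^3


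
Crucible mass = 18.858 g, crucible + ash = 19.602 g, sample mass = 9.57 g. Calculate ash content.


Ash mass = 19.602 - 18.858 = 0.744 g
Ash% = 0.744 / 9.57 x 100 = 7.77%


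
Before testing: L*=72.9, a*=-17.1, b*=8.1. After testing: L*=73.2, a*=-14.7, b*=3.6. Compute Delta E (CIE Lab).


Delta E = 5.11

dL = 73.2 - 72.9 = 0.3
da = -14.7 - (-17.1) = 2.4
db = 3.6 - 8.1 = -4.5
dE = sqrt((0.3)^2 + (2.4)^2 + (-4.5)^2) = 5.11


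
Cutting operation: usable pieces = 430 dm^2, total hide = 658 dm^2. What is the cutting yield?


Yield = usable / total x 100
Yield = 430 / 658 x 100 = 65.3%


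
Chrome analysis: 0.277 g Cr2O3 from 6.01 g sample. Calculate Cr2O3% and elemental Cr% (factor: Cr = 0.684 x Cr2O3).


Cr2O3% = 0.277 / 6.01 x 100 = 4.61%
Cr% = 4.61 x 0.684 = 3.15%


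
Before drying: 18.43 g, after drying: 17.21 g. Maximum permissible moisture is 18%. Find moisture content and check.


Moisture content = 6.6%
Acceptable: Yes


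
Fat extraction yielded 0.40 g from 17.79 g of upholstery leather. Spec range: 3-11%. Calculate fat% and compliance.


Fat% = 0.40 / 17.79 x 100 = 2.2%
Spec range: 3-11%
Compliant: No


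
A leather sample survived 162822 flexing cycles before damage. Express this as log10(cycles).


5.21


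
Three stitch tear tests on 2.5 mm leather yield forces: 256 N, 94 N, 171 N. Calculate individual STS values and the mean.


STS1 = 102.4 N/mm
STS2 = 37.6 N/mm
STS3 = 68.4 N/mm
Mean = 69.5 N/mm

STS1 = 256 / 2.5 = 102.4 N/mm
STS2 = 94 / 2.5 = 37.6 N/mm
STS3 = 171 / 2.5 = 68.4 N/mm
Mean = (102.4 + 37.6 + 68.4) / 3 = 69.5 N/mm


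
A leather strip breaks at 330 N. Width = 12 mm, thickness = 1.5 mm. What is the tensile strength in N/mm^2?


Cross-sectional area = 12 x 1.5 = 18.0 mm^2
Tensile strength = 330 / 18.0 = 18.33 N/mm^2


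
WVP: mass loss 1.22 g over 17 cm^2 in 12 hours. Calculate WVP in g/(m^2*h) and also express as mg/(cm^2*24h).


WVP = 1.22 / (17 x 12) x 10000 = 59.80 g/(m^2*h)
Mass loss in mg = 1.22 x 1000 = 1220 mg
Per cm^2 per 24h in mg: 1220 x 24 / (17 x 12) = 29280 / 204 = 143.53 mg/(cm^2*24h)


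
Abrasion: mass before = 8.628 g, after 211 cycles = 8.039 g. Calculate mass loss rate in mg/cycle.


2.791 mg/cycle

Mass loss = 8.628 - 8.039 = 0.589 g
Rate = 0.589 / 211 x 1000 = 2.791 mg/cycle


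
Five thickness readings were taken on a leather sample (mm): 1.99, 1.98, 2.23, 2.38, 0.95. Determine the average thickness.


1.91 mm

Sum = 1.99 + 1.98 + 2.23 + 2.38 + 0.95 = 9.53
Average = 9.53 / 5 = 1.91 mm


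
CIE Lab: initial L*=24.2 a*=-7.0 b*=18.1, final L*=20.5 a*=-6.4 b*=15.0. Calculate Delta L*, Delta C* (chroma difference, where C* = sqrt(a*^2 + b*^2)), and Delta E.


Delta L* = 20.5 - 24.2 = -3.7
C1* = sqrt((-7.0)^2 + (18.1)^2) = 19.406
C2* = sqrt((-6.4)^2 + (15.0)^2) = 16.308
Delta C* = 16.308 - 19.406 = -3.10
Delta E = sqrt((-3.7)^2 + (0.6)^2 + (-3.1)^2) = 4.86


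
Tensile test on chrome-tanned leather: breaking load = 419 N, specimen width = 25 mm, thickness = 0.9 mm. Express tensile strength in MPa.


18.62 MPa


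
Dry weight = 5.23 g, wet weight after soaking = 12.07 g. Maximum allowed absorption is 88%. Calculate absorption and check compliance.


Absorption = 130.8%
Compliant: No

WA = (12.07 - 5.23) / 5.23 x 100 = 130.8%
Maximum allowed: 88%
Compliant: No


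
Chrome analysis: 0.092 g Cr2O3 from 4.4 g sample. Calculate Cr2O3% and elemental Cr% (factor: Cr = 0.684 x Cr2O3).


Cr2O3 = 2.09%
Cr = 1.43%

Cr2O3% = 0.092 / 4.4 x 100 = 2.09%
Cr% = 2.09 x 0.684 = 1.43%


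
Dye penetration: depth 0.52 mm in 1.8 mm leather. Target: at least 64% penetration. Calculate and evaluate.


Penetration = 28.9%
Meets target: No

Penetration = 0.52 / 1.8 x 100 = 28.9%
Target: 64%
Meets target: No


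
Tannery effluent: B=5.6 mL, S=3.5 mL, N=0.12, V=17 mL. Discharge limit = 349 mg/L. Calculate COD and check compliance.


COD = 118.6 mg/L
Compliant: Yes


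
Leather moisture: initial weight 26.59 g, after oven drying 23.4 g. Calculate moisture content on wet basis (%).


12.0%

Moisture = 26.59 - 23.4 = 3.19 g
MC = 3.19 / 26.59 x 100 = 12.0%


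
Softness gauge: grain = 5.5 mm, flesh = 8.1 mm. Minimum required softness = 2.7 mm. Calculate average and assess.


Average softness = 6.80 mm
Meets requirement: Yes

Average = (5.5 + 8.1) / 2 = 6.80 mm
Minimum = 2.7 mm
Meets requirement: Yes


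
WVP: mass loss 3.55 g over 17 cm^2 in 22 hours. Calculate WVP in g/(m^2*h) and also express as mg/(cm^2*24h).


WVP = 94.92 g/(m^2*h)
Daily rate = 227.81 mg/(cm^2*24h)


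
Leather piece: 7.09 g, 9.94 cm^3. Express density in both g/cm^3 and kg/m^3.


Density = 7.09 / 9.94 = 0.713 g/cm^3
Convert: 0.713 x 1000 = 713 kg/m^3


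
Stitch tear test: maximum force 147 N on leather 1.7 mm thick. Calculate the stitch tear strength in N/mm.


Stitch tear strength = force / thickness
STS = 147 / 1.7 = 86.5 N/mm


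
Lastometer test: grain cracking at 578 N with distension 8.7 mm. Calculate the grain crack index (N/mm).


Grain crack index = force / distension
Index = 578 / 8.7 = 66.4 N/mm


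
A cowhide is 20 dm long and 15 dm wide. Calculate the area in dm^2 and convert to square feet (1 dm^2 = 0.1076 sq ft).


Area = 20 x 15 = 300 dm^2
Conversion: 300 x 0.1076 = 32.28 sq ft


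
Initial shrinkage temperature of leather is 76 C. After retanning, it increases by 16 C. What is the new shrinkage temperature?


New Ts = 76 + 16 = 92 C


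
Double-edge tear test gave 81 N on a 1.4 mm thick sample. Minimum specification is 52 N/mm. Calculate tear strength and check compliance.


Tear strength = 81 / 1.4 = 57.9 N/mm
Required minimum = 52 N/mm
Compliant: Yes


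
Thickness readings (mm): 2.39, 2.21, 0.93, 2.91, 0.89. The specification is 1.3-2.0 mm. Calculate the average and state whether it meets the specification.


Sum = 9.33
Average = 9.33 / 5 = 1.87 mm
Specification range: 1.3 to 2.0 mm
Within spec: Yes


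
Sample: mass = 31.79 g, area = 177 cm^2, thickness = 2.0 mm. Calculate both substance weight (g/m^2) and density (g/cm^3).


Substance weight = 1796.0 g/m^2
Density = 0.898 g/cm^3

SW = 31.79 / 177 x 10000 = 1796.0 g/m^2
Volume = 177 x 2.0 / 10 = 35.40 cm^3
Density = 31.79 / 35.40 = 0.898 g/cm^3


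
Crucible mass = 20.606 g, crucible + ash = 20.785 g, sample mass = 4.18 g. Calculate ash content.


Ash mass = 0.179 g
Ash content = 4.28%

Ash mass = 20.785 - 20.606 = 0.179 g
Ash% = 0.179 / 4.18 x 100 = 4.28%


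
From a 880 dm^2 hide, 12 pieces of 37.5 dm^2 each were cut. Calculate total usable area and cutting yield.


Total usable = 12 x 37.5 = 450.0 dm^2
Yield = 450.0 / 880 x 100 = 51.1%


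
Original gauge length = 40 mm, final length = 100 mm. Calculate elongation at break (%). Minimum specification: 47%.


Extension = 100 - 40 = 60 mm
Elongation = 60 / 40 x 100 = 150.0%
Minimum required: 47%
Meets specification: Yes


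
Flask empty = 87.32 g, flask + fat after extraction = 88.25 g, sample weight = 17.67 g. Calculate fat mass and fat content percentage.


Fat mass = 88.25 - 87.32 = 0.93 g
Fat% = 0.93 / 17.67 x 100 = 5.3%


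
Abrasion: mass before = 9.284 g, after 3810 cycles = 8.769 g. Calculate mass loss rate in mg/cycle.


0.135 mg/cycle

Mass loss = 9.284 - 8.769 = 0.515 g
Rate = 0.515 / 3810 x 1000 = 0.135 mg/cycle


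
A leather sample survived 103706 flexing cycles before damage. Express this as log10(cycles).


5.02


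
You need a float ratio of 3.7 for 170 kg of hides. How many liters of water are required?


629.0 L


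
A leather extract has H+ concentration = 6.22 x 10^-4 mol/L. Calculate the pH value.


pH = 3.21

pH = -log10[H+]
pH = -log10(6.22 x 10^-4) = 3.21


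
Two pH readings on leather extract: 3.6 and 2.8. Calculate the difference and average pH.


Difference = 0.8
Average pH = 3.20


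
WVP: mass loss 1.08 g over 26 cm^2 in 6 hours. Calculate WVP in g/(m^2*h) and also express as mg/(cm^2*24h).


WVP = 69.23 g/(m^2*h)
Daily rate = 166.15 mg/(cm^2*24h)


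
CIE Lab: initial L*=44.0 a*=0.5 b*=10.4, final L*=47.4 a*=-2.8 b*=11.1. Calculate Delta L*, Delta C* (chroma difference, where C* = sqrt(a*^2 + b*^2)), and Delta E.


Delta L* = 3.4
Delta C* = 1.04
Delta E = 4.79


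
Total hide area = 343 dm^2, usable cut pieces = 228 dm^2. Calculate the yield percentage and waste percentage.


Yield = 66.5%
Waste = 33.5%


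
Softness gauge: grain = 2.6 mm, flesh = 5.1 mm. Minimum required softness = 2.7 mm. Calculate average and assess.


Average softness = 3.85 mm
Meets requirement: Yes

Average = (2.6 + 5.1) / 2 = 3.85 mm
Minimum = 2.7 mm
Meets requirement: Yes


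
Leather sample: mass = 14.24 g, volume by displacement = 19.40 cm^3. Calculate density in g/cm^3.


Density = mass / volume
Density = 14.24 / 19.40 = 0.734 g/cm^3


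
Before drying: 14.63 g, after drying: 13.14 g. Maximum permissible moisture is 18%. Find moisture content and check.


MC = (14.63 - 13.14) / 14.63 x 100 = 10.2%
Maximum: 18%
Acceptable: Yes


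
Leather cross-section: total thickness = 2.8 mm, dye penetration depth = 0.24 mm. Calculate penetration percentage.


Penetration% = 0.24 / 2.8 x 100
Penetration = 8.6%


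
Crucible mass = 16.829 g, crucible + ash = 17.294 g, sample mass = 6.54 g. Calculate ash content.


Ash mass = 17.294 - 16.829 = 0.465 g
Ash% = 0.465 / 6.54 x 100 = 7.11%


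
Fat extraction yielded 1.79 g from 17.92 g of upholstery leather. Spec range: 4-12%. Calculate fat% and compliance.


Fat% = 1.79 / 17.92 x 100 = 10.0%
Spec range: 4-12%
Compliant: Yes


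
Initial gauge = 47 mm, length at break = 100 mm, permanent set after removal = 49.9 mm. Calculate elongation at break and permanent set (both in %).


Elongation at break = 112.8%
Permanent set = 6.2%

Elongation at break = (100 - 47) / 47 x 100 = 112.8%
Permanent set = (49.9 - 47) / 47 x 100 = 6.2%


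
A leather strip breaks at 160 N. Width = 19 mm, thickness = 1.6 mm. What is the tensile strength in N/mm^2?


5.26 N/mm^2

Cross-sectional area = 19 x 1.6 = 30.4 mm^2
Tensile strength = 160 / 30.4 = 5.26 N/mm^2


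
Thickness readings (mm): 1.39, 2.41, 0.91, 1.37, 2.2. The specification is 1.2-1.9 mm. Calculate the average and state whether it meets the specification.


Sum = 8.28
Average = 8.28 / 5 = 1.66 mm
Specification range: 1.2 to 1.9 mm
Within spec: Yes


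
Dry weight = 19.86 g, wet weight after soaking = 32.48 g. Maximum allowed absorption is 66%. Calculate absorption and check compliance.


Absorption = 63.5%
Compliant: Yes


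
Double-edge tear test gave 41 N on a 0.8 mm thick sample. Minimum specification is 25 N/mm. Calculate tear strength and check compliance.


Tear strength = 41 / 0.8 = 51.3 N/mm
Required minimum = 25 N/mm
Compliant: Yes


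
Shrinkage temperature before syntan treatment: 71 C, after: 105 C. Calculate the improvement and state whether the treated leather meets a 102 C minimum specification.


Improvement = 34 C
Meets 102 C spec: Yes


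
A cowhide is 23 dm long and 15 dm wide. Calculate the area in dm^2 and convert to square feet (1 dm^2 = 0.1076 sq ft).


345 dm^2
37.12 sq ft

Area = 23 x 15 = 345 dm^2
Conversion: 345 x 0.1076 = 37.12 sq ft


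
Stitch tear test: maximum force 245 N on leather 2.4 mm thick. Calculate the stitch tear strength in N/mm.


102.1 N/mm

Stitch tear strength = force / thickness
STS = 245 / 2.4 = 102.1 N/mm


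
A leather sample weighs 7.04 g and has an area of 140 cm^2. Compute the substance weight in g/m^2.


Substance weight = mass / area x 10000
SW = 7.04 / 140 x 10000
SW = 502.9 g/m^2


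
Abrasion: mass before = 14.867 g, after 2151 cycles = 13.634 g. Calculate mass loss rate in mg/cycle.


Mass loss = 14.867 - 13.634 = 1.233 g
Rate = 1.233 / 2151 x 1000 = 0.573 mg/cycle


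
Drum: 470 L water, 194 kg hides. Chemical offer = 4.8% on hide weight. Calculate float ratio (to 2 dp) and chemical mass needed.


Float ratio = 470 / 194 = 2.42
Chemical = 194 x 4.8 / 100 = 9.312 kg


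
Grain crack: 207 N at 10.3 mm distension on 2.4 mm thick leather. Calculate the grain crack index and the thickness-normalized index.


Crack index = 20.1 N/mm
Normalized index = 8.4 N/mm per mm


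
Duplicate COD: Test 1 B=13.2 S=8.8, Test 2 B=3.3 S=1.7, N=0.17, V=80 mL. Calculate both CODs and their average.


COD1 = 74.8 mg/L
COD2 = 27.2 mg/L
Average = 51.0 mg/L

COD1 = (13.2 - 8.8) x 0.17 x 8000 / 80 = 74.8 mg/L
COD2 = (3.3 - 1.7) x 0.17 x 8000 / 80 = 27.2 mg/L
Average = (74.8 + 27.2) / 2 = 51.0 mg/L


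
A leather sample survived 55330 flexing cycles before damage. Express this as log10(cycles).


4.74

log10(55330) = 4.74


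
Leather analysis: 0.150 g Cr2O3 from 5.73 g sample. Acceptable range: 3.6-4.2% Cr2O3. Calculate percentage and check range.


Cr2O3 = 2.62%
Within range: No

Cr2O3% = 0.150 / 5.73 x 100 = 2.62%
Acceptable range: 3.6 to 4.2%
Within range: No


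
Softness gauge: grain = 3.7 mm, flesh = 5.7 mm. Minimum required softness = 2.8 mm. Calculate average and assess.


Average = (3.7 + 5.7) / 2 = 4.70 mm
Minimum = 2.8 mm
Meets requirement: Yes


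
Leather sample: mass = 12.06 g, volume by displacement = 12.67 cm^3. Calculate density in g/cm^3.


Density = mass / volume
Density = 12.06 / 12.67 = 0.952 g/cm^3


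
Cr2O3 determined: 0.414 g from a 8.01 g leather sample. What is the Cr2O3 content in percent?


5.17%


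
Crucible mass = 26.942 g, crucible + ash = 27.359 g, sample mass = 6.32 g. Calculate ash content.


Ash mass = 27.359 - 26.942 = 0.417 g
Ash% = 0.417 / 6.32 x 100 = 6.60%


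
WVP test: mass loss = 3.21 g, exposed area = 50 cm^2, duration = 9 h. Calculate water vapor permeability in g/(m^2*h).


71.33 g/(m^2*h)

WVP = mass_loss / (area x time) x 10000
WVP = 3.21 / (50 x 9) x 10000
WVP = 3.21 / 450 x 10000 = 71.33 g/(m^2*h)


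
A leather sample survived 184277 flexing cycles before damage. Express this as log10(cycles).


5.27

log10(184277) = 5.27


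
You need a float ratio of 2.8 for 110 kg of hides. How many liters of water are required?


Water = hide weight x target ratio
Water = 110 x 2.8 = 308.0 L


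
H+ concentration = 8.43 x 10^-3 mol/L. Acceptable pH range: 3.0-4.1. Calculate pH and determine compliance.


pH = -log10(8.43 x 10^-3) = 2.07
Range: 3.0 to 4.1
Compliant: No


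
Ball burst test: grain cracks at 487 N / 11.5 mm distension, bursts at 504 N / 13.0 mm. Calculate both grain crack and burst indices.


Crack index = 42.3 N/mm
Burst index = 38.8 N/mm

Crack index = 487 / 11.5 = 42.3 N/mm
Burst index = 504 / 13.0 = 38.8 N/mm


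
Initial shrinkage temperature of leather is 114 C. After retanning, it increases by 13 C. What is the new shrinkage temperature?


New Ts = 114 + 13 = 127 C


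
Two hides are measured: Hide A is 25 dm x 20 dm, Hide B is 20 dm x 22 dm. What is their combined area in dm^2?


940 dm^2


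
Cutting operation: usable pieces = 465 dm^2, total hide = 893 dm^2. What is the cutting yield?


Yield = usable / total x 100
Yield = 465 / 893 x 100 = 52.1%


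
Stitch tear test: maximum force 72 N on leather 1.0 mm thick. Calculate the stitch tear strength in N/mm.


72.0 N/mm

Stitch tear strength = force / thickness
STS = 72 / 1.0 = 72.0 N/mm


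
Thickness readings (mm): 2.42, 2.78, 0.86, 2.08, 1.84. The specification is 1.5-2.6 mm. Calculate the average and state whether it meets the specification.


Average = 2.00 mm
Within specification: Yes


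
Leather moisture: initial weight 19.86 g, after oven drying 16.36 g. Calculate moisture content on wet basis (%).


Moisture = 19.86 - 16.36 = 3.50 g
MC = 3.50 / 19.86 x 100 = 17.6%


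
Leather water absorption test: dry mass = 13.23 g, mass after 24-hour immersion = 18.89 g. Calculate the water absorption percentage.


42.8%

Water absorbed = 18.89 - 13.23 = 5.66 g
WA% = 5.66 / 13.23 x 100 = 42.8%


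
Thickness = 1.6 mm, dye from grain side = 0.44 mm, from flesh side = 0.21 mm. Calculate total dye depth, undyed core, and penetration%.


Total dyed = 0.44 + 0.21 = 0.65 mm
Undyed core = 1.6 - 0.65 = 0.95 mm
Penetration = 0.65 / 1.6 x 100 = 40.6%


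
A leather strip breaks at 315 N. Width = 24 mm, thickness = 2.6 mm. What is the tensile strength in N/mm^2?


5.05 N/mm^2

Cross-sectional area = 24 x 2.6 = 62.4 mm^2
Tensile strength = 315 / 62.4 = 5.05 N/mm^2


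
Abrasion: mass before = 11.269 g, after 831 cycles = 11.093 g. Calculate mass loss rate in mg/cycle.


0.212 mg/cycle

Mass loss = 11.269 - 11.093 = 0.176 g
Rate = 0.176 / 831 x 1000 = 0.212 mg/cycle


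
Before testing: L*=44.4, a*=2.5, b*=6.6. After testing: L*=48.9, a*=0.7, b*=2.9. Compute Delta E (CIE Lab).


Delta E = 6.10


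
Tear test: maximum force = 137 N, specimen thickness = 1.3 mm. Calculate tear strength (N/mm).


105.4 N/mm


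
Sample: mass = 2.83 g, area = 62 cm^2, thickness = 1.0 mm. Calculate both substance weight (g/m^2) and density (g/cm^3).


SW = 2.83 / 62 x 10000 = 456.5 g/m^2
Volume = 62 x 1.0 / 10 = 6.20 cm^3
Density = 2.83 / 6.20 = 0.456 g/cm^3


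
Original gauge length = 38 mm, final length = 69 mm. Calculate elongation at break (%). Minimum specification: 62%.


Extension = 69 - 38 = 31 mm
Elongation = 31 / 38 x 100 = 81.6%
Minimum required: 62%
Meets specification: Yes


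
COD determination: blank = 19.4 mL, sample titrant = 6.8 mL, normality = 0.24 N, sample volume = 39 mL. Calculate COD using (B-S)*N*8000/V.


620.3 mg/L


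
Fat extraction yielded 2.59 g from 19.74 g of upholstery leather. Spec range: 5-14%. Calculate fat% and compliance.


Fat% = 2.59 / 19.74 x 100 = 13.1%
Spec range: 5-14%
Compliant: Yes


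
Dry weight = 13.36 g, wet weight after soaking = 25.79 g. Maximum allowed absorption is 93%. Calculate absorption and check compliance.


WA = (25.79 - 13.36) / 13.36 x 100 = 93.0%
Maximum allowed: 93%
Compliant: Yes


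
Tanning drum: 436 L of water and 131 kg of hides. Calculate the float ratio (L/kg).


3.3

Float ratio = water / hide weight
Ratio = 436 / 131 = 3.3


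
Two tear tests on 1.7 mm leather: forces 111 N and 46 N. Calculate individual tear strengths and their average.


Tear 1 = 111 / 1.7 = 65.3 N/mm
Tear 2 = 46 / 1.7 = 27.1 N/mm
Average = (65.3 + 27.1) / 2 = 46.2 N/mm


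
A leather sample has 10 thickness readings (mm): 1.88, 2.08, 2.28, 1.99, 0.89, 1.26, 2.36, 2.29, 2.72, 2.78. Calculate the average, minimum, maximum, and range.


Average = 2.05 mm
Min = 0.89 mm
Max = 2.78 mm
Range = 1.89 mm

Sum = 20.53
Average = 20.53 / 10 = 2.05 mm
Minimum = 0.89 mm
Maximum = 2.78 mm
Range = 2.78 - 0.89 = 1.89 mm
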